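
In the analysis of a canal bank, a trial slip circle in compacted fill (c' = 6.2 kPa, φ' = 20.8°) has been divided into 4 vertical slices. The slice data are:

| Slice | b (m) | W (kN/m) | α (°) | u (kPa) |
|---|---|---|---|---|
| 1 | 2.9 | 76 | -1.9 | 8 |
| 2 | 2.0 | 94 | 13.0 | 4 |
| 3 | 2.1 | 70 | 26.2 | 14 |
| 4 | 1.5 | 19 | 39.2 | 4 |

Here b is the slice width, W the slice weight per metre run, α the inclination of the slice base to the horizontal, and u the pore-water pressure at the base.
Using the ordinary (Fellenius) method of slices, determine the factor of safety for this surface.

FS = 2.00

Ordinary method of slices: FS = Σ[c'·Δl_i + (W_i cosα_i − u_i·Δl_i)·tanφ'] / Σ W_i sinα_i, with Δl_i = b_i / cosα_i.
Slice 1: Δl = 2.9/cos(-1.9°) = 2.902 m; N'_1 = 76·cos(-1.9°) − 8·2.902 = 52.7; c'Δl = 17.99; W sinα = -2.5
Slice 2: Δl = 2.0/cos13.0° = 2.053 m; N'_2 = 94·cos13.0° − 4·2.053 = 83.4; c'Δl = 12.73; W sinα = 21.1
Slice 3: Δl = 2.1/cos26.2° = 2.340 m; N'_3 = 70·cos26.2° − 14·2.340 = 30.0; c'Δl = 14.51; W sinα = 30.9
Slice 4: Δl = 1.5/cos39.2° = 1.936 m; N'_4 = 19·cos39.2° − 4·1.936 = 7.0; c'Δl = 12.00; W sinα = 12.0
Σc'Δl = 57.2 kN/m; ΣN' = 173.1 kN/m; ΣW sinα = 61.5 kN/m
Resisting = 57.2 + 173.1·tan20.8° = 57.2 + 65.8 = 123.0 kN/m
FS = 123.0 / 61.5 = 1.999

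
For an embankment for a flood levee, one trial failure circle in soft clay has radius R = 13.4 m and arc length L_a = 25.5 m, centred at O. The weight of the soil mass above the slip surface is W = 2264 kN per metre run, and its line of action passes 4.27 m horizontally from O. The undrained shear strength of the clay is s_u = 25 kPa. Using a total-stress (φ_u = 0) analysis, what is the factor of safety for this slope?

Taking moments about the centre O, the resisting moment is provided by the undrained shear strength acting along the arc:
M_R = s_u·L_a·R = 25·25.50·13.4 = 8542.5 kN·m/m
M_D = W·d = 2264·4.27 = 9667.3 kN·m/m
FS = M_R / M_D = 8542.5 / 9667.3 = 0.884

FS = 0.88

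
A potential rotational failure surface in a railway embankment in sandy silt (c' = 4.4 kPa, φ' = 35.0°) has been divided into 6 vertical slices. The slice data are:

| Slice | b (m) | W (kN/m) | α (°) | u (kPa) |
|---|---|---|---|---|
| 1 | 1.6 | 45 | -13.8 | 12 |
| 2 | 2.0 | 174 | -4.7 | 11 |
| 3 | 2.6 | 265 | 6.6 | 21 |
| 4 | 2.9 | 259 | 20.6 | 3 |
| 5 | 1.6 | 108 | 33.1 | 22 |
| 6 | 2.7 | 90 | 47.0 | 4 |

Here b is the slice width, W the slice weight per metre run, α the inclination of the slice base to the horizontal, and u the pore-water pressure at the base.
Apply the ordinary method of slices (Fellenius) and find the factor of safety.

FS = 2.55

Ordinary method of slices: FS = Σ[c'·Δl_i + (W_i cosα_i − u_i·Δl_i)·tanφ'] / Σ W_i sinα_i, with Δl_i = b_i / cosα_i.
Slice 1: Δl = 1.6/cos(-13.8°) = 1.648 m; N'_1 = 45·cos(-13.8°) − 12·1.648 = 23.9; c'Δl = 7.25; W sinα = -10.7
Slice 2: Δl = 2.0/cos(-4.7°) = 2.007 m; N'_2 = 174·cos(-4.7°) − 11·2.007 = 151.3; c'Δl = 8.83; W sinα = -14.3
Slice 3: Δl = 2.6/cos6.6° = 2.617 m; N'_3 = 265·cos6.6° − 21·2.617 = 208.3; c'Δl = 11.52; W sinα = 30.5
Slice 4: Δl = 2.9/cos20.6° = 3.098 m; N'_4 = 259·cos20.6° − 3·3.098 = 233.1; c'Δl = 13.63; W sinα = 91.1
Slice 5: Δl = 1.6/cos33.1° = 1.910 m; N'_5 = 108·cos33.1° − 22·1.910 = 48.5; c'Δl = 8.40; W sinα = 59.0
Slice 6: Δl = 2.7/cos47.0° = 3.959 m; N'_6 = 90·cos47.0° − 4·3.959 = 45.5; c'Δl = 17.42; W sinα = 65.8
Σc'Δl = 67.1 kN/m; ΣN' = 710.7 kN/m; ΣW sinα = 221.4 kN/m
Resisting = 67.1 + 710.7·tan35.0° = 67.1 + 497.6 = 564.7 kN/m
FS = 564.7 / 221.4 = 2.551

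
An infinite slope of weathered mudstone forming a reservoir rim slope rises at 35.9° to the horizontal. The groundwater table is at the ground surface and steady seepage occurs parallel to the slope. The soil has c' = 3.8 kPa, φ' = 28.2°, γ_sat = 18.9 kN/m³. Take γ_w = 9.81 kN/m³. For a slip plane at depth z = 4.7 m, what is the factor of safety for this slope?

FS = 0.45

With seepage parallel to the slope and the water table at the surface, the effective normal stress on the slip plane uses the buoyant unit weight γ' = γ_sat − γ_w while the driving shear stress uses γ_sat:
FS = [c' + γ' z cos²β tanφ'] / [γ_sat z sinβ cosβ]
γ' = 18.9 − 9.81 = 9.09 kN/m³
Numerator = 3.8 + 9.09·4.7·cos²35.9°·tan28.2° = 3.8 + 9.09·4.7·0.6562·0.5362 = 18.831 kPa
Denominator = 18.9·4.7·sin35.9°·cos35.9° = 18.9·4.7·0.5864·0.8100 = 42.193 kPa
FS = 18.831 / 42.193 = 0.446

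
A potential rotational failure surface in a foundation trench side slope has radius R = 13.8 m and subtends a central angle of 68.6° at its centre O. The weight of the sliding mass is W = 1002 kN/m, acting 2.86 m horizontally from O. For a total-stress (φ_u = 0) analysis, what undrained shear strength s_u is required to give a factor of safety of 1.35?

s_u = 17.0 kPa

FS = s_u·L_a·R / (W·d), so s_u = FS·W·d / (L_a·R).
Arc length L_a = R·θ = 13.8·(68.6°·π/180) = 13.8·1.1973 = 16.52 m
s_u = 1.35·1002·2.86 / (16.52·13.8) = 3868.7 / 228.01 = 16.97 kPa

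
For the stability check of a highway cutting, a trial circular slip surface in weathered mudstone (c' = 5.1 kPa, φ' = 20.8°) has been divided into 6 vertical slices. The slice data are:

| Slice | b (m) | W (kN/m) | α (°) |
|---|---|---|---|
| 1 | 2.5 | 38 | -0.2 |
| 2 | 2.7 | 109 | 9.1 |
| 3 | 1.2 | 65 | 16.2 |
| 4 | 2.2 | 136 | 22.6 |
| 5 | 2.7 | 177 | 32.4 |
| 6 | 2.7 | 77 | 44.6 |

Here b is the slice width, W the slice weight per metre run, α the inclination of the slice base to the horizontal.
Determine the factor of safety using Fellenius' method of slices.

Ordinary method of slices: FS = Σ[c'·Δl_i + (W_i cosα_i)·tanφ'] / Σ W_i sinα_i, with Δl_i = b_i / cosα_i.
Slice 1: Δl = 2.5/cos(-0.2°) = 2.500 m; N'_1 = 38·cos(-0.2°) = 38.0; c'Δl = 12.75; W sinα = -0.1
Slice 2: Δl = 2.7/cos9.1° = 2.734 m; N'_2 = 109·cos9.1° = 107.6; c'Δl = 13.95; W sinα = 17.2
Slice 3: Δl = 1.2/cos16.2° = 1.250 m; N'_3 = 65·cos16.2° = 62.4; c'Δl = 6.37; W sinα = 18.1
Slice 4: Δl = 2.2/cos22.6° = 2.383 m; N'_4 = 136·cos22.6° = 125.6; c'Δl = 12.15; W sinα = 52.3
Slice 5: Δl = 2.7/cos32.4° = 3.198 m; N'_5 = 177·cos32.4° = 149.4; c'Δl = 16.31; W sinα = 94.8
Slice 6: Δl = 2.7/cos44.6° = 3.792 m; N'_6 = 77·cos44.6° = 54.8; c'Δl = 19.34; W sinα = 54.1
Σc'Δl = 80.9 kN/m; ΣN' = 537.9 kN/m; ΣW sinα = 236.4 kN/m
Resisting = 80.9 + 537.9·tan20.8° = 80.9 + 204.3 = 285.2 kN/m
FS = 285.2 / 236.4 = 1.206

FS = 1.21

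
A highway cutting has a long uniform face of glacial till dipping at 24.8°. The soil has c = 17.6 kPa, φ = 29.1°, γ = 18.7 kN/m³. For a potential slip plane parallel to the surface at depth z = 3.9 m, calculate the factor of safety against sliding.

FS = 1.84

For an infinite slope with a slip plane parallel to the surface (no pore pressure): FS = [c + γz cos²β tanφ] / [γz sinβ cosβ].
γz = 18.7·3.9 = 72.93 kN/m²
Numerator = 17.6 + 72.93·cos²24.8°·tan29.1° = 17.6 + 72.93·0.8241·0.5566 = 51.051 kPa
Denominator = 72.93·sin24.8°·cos24.8° = 72.93·0.4195·0.9078 = 27.769 kPa
FS = 51.051 / 27.769 = 1.838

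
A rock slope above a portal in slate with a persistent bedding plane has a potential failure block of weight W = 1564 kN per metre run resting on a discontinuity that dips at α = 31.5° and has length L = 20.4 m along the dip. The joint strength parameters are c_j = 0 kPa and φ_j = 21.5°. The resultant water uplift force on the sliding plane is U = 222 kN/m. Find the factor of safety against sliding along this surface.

Resolving the block weight along and normal to the plane and applying the Mohr–Coulomb strength on the joint:
N' = W cosα − U = 1564·cos31.5° − 222 = 1111.5 kN/m
Driving force T = W sinα = 1564·sin31.5° = 817.2 kN/m
Resisting force R = c_j·L + N'·tanφ_j = 0·20.4 + 1111.5·tan21.5° = 0.0 + 437.8 = 437.8 kN/m
FS = R / T = 437.8 / 817.2 = 0.536

FS = 0.54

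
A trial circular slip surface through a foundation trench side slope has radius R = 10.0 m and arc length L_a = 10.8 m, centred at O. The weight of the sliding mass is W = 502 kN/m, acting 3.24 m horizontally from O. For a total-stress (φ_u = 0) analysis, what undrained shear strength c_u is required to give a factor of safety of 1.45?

FS = c_u·L_a·R / (W·d), so c_u = FS·W·d / (L_a·R).
c_u = 1.45·502·3.24 / (10.80·10.0) = 2358.4 / 108.00 = 21.84 kPa

c_u = 21.8 kPa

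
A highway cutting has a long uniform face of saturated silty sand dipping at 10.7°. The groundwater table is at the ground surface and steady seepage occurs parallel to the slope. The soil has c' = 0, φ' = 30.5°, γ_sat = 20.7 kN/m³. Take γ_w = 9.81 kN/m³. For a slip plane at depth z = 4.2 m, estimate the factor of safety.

FS = 1.64

With seepage parallel to the slope and the water table at the surface, the effective normal stress on the slip plane uses the buoyant unit weight γ' = γ_sat − γ_w while the driving shear stress uses γ_sat:
FS = [c' + γ' z cos²β tanφ'] / [γ_sat z sinβ cosβ]
(For c' = 0 this reduces to FS = (γ'/γ_sat)·tanφ'/tanβ.)
γ' = 20.7 − 9.81 = 10.89 kN/m³
Numerator = 0.0 + 10.89·4.2·cos²10.7°·tan30.5° = 0.0 + 10.89·4.2·0.9655·0.5890 = 26.013 kPa
Denominator = 20.7·4.2·sin10.7°·cos10.7° = 20.7·4.2·0.1857·0.9826 = 15.861 kPa
FS = 26.013 / 15.861 = 1.640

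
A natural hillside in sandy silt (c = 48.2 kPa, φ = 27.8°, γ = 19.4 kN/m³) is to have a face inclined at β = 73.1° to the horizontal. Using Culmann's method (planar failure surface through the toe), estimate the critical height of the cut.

Culmann's analysis gives the critical failure plane at α_cr = (β + φ)/2 = (73.1 + 27.8)/2 = 50.4°, and the critical height
H_c = (4c/γ) · sinβ cosφ / [1 − cos(β − φ)]
    = (4·48.2/19.4) · sin73.1°·cos27.8° / [1 − cos(45.3°)]
    = 9.938 · 0.9568·0.8846 / [1 − 0.7034]
    = 9.938 · 0.8464 / 0.2966
    = 28.36 m

H_c = 28.36 m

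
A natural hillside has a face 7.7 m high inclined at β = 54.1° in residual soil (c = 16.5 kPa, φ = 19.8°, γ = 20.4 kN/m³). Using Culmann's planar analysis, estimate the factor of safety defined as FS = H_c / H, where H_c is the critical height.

FS = 1.84

H_c = (4c/γ) · sinβ cosφ / [1 − cos(β − φ)]
    = (4·16.5/20.4) · sin54.1°·cos19.8° / [1 − cos34.3°]
    = 3.235 · 0.7622 / 0.1739 = 14.18 m
FS = H_c / H = 14.18 / 7.7 = 1.841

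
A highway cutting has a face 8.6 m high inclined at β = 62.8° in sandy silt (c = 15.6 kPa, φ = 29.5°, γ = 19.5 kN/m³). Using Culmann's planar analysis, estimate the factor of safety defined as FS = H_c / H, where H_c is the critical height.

H_c = (4c/γ) · sinβ cosφ / [1 − cos(β − φ)]
    = (4·15.6/19.5) · sin62.8°·cos29.5° / [1 − cos33.3°]
    = 3.200 · 0.7741 / 0.1642 = 15.09 m
FS = H_c / H = 15.09 / 8.6 = 1.754

FS = 1.75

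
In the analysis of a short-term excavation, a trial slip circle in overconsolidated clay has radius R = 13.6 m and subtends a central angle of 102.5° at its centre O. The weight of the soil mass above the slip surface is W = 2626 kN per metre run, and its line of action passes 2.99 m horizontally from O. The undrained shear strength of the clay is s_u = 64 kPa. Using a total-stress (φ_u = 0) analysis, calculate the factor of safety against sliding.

FS = 2.70

Taking moments about the centre O, the resisting moment is provided by the undrained shear strength acting along the arc:
Arc length L_a = R·θ = 13.6·(102.5°·π/180) = 13.6·1.7890 = 24.33 m
M_R = s_u·L_a·R = 64·24.33·13.6 = 21176.7 kN·m/m
M_D = W·d = 2626·2.99 = 7851.7 kN·m/m
FS = M_R / M_D = 21176.7 / 7851.7 = 2.697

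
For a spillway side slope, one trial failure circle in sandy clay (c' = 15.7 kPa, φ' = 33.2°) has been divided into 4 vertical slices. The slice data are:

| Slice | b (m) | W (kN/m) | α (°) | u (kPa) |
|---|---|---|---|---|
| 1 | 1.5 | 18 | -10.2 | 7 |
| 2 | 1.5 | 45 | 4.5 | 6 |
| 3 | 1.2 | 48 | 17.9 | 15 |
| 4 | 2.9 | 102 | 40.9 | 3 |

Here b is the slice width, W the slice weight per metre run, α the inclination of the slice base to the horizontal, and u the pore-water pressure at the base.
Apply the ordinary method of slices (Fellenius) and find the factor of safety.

FS = 2.64

Ordinary method of slices: FS = Σ[c'·Δl_i + (W_i cosα_i − u_i·Δl_i)·tanφ'] / Σ W_i sinα_i, with Δl_i = b_i / cosα_i.
Slice 1: Δl = 1.5/cos(-10.2°) = 1.524 m; N'_1 = 18·cos(-10.2°) − 7·1.524 = 7.0; c'Δl = 23.93; W sinα = -3.2
Slice 2: Δl = 1.5/cos4.5° = 1.505 m; N'_2 = 45·cos4.5° − 6·1.505 = 35.8; c'Δl = 23.62; W sinα = 3.5
Slice 3: Δl = 1.2/cos17.9° = 1.261 m; N'_3 = 48·cos17.9° − 15·1.261 = 26.8; c'Δl = 19.80; W sinα = 14.8
Slice 4: Δl = 2.9/cos40.9° = 3.837 m; N'_4 = 102·cos40.9° − 3·3.837 = 65.6; c'Δl = 60.24; W sinα = 66.8
Σc'Δl = 127.6 kN/m; ΣN' = 135.2 kN/m; ΣW sinα = 81.9 kN/m
Resisting = 127.6 + 135.2·tan33.2° = 127.6 + 88.5 = 216.1 kN/m
FS = 216.1 / 81.9 = 2.639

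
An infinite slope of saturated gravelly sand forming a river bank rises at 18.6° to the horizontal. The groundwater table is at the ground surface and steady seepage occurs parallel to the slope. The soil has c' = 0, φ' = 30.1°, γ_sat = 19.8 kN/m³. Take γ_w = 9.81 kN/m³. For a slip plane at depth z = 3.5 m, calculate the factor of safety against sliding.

FS = 0.87

With seepage parallel to the slope and the water table at the surface, the effective normal stress on the slip plane uses the buoyant unit weight γ' = γ_sat − γ_w while the driving shear stress uses γ_sat:
FS = [c' + γ' z cos²β tanφ'] / [γ_sat z sinβ cosβ]
(For c' = 0 this reduces to FS = (γ'/γ_sat)·tanφ'/tanβ.)
γ' = 19.8 − 9.81 = 9.99 kN/m³
Numerator = 0.0 + 9.99·3.5·cos²18.6°·tan30.1° = 0.0 + 9.99·3.5·0.8983·0.5797 = 18.206 kPa
Denominator = 19.8·3.5·sin18.6°·cos18.6° = 19.8·3.5·0.3190·0.9478 = 20.949 kPa
FS = 18.206 / 20.949 = 0.869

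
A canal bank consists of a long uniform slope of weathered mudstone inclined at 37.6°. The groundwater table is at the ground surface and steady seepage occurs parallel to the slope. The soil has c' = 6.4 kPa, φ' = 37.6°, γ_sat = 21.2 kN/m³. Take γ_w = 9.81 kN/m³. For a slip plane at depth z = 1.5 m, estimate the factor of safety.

FS = 0.95

With seepage parallel to the slope and the water table at the surface, the effective normal stress on the slip plane uses the buoyant unit weight γ' = γ_sat − γ_w while the driving shear stress uses γ_sat:
FS = [c' + γ' z cos²β tanφ'] / [γ_sat z sinβ cosβ]
γ' = 21.2 − 9.81 = 11.39 kN/m³
Numerator = 6.4 + 11.39·1.5·cos²37.6°·tan37.6° = 6.4 + 11.39·1.5·0.6277·0.7701 = 14.659 kPa
Denominator = 21.2·1.5·sin37.6°·cos37.6° = 21.2·1.5·0.6101·0.7923 = 15.372 kPa
FS = 14.659 / 15.372 = 0.954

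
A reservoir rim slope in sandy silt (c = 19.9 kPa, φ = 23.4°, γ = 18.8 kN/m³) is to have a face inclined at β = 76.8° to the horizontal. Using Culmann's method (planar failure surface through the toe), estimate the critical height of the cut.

H_c = 9.37 m

Culmann's analysis gives the critical failure plane at α_cr = (β + φ)/2 = (76.8 + 23.4)/2 = 50.1°, and the critical height
H_c = (4c/γ) · sinβ cosφ / [1 − cos(β − φ)]
    = (4·19.9/18.8) · sin76.8°·cos23.4° / [1 − cos(53.4°)]
    = 4.234 · 0.9736·0.9178 / [1 − 0.5962]
    = 4.234 · 0.8935 / 0.4038
    = 9.37 m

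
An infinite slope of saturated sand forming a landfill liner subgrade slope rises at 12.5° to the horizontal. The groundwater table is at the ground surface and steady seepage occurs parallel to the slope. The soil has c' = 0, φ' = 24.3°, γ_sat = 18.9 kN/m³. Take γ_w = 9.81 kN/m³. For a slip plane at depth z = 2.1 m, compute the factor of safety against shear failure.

With seepage parallel to the slope and the water table at the surface, the effective normal stress on the slip plane uses the buoyant unit weight γ' = γ_sat − γ_w while the driving shear stress uses γ_sat:
FS = [c' + γ' z cos²β tanφ'] / [γ_sat z sinβ cosβ]
(For c' = 0 this reduces to FS = (γ'/γ_sat)·tanφ'/tanβ.)
γ' = 18.9 − 9.81 = 9.09 kN/m³
Numerator = 0.0 + 9.09·2.1·cos²12.5°·tan24.3° = 0.0 + 9.09·2.1·0.9532·0.4515 = 8.215 kPa
Denominator = 18.9·2.1·sin12.5°·cos12.5° = 18.9·2.1·0.2164·0.9763 = 8.387 kPa
FS = 8.215 / 8.387 = 0.980

FS = 0.98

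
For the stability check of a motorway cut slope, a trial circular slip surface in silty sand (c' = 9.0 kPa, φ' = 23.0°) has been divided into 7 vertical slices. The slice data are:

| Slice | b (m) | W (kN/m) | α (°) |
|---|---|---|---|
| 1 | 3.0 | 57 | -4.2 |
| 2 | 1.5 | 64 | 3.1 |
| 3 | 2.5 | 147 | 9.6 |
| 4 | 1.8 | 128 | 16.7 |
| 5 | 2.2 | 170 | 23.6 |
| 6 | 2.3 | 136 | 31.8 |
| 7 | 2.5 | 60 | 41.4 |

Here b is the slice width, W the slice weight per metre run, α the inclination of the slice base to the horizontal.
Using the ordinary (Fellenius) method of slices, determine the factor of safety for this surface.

Ordinary method of slices: FS = Σ[c'·Δl_i + (W_i cosα_i)·tanφ'] / Σ W_i sinα_i, with Δl_i = b_i / cosα_i.
Slice 1: Δl = 3.0/cos(-4.2°) = 3.008 m; N'_1 = 57·cos(-4.2°) = 56.8; c'Δl = 27.07; W sinα = -4.2
Slice 2: Δl = 1.5/cos3.1° = 1.502 m; N'_2 = 64·cos3.1° = 63.9; c'Δl = 13.52; W sinα = 3.5
Slice 3: Δl = 2.5/cos9.6° = 2.536 m; N'_3 = 147·cos9.6° = 144.9; c'Δl = 22.82; W sinα = 24.5
Slice 4: Δl = 1.8/cos16.7° = 1.879 m; N'_4 = 128·cos16.7° = 122.6; c'Δl = 16.91; W sinα = 36.8
Slice 5: Δl = 2.2/cos23.6° = 2.401 m; N'_5 = 170·cos23.6° = 155.8; c'Δl = 21.61; W sinα = 68.1
Slice 6: Δl = 2.3/cos31.8° = 2.706 m; N'_6 = 136·cos31.8° = 115.6; c'Δl = 24.36; W sinα = 71.7
Slice 7: Δl = 2.5/cos41.4° = 3.333 m; N'_7 = 60·cos41.4° = 45.0; c'Δl = 30.00; W sinα = 39.7
Σc'Δl = 156.3 kN/m; ΣN' = 704.7 kN/m; ΣW sinα = 240.0 kN/m
Resisting = 156.3 + 704.7·tan23.0° = 156.3 + 299.1 = 455.4 kN/m
FS = 455.4 / 240.0 = 1.898

FS = 1.90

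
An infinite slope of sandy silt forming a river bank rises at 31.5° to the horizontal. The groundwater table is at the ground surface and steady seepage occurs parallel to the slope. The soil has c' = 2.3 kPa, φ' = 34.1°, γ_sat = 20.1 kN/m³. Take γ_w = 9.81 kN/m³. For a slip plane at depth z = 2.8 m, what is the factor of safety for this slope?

With seepage parallel to the slope and the water table at the surface, the effective normal stress on the slip plane uses the buoyant unit weight γ' = γ_sat − γ_w while the driving shear stress uses γ_sat:
FS = [c' + γ' z cos²β tanφ'] / [γ_sat z sinβ cosβ]
γ' = 20.1 − 9.81 = 10.29 kN/m³
Numerator = 2.3 + 10.29·2.8·cos²31.5°·tan34.1° = 2.3 + 10.29·2.8·0.7270·0.6771 = 16.482 kPa
Denominator = 20.1·2.8·sin31.5°·cos31.5° = 20.1·2.8·0.5225·0.8526 = 25.073 kPa
FS = 16.482 / 25.073 = 0.657

FS = 0.66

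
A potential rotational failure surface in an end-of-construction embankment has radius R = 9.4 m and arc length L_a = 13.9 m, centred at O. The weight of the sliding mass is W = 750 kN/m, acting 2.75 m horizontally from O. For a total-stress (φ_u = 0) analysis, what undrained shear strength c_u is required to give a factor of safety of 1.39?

FS = c_u·L_a·R / (W·d), so c_u = FS·W·d / (L_a·R).
c_u = 1.39·750·2.75 / (13.90·9.4) = 2866.9 / 130.66 = 21.94 kPa

c_u = 21.9 kPa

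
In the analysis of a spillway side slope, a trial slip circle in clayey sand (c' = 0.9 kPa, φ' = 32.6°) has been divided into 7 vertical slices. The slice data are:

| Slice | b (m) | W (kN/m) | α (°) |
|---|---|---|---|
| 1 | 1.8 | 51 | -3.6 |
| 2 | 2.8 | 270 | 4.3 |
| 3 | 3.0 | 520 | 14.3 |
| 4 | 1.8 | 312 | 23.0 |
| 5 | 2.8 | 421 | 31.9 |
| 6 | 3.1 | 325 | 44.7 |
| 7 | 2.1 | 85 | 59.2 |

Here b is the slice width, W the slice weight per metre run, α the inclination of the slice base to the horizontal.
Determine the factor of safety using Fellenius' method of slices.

Ordinary method of slices: FS = Σ[c'·Δl_i + (W_i cosα_i)·tanφ'] / Σ W_i sinα_i, with Δl_i = b_i / cosα_i.
Slice 1: Δl = 1.8/cos(-3.6°) = 1.804 m; N'_1 = 51·cos(-3.6°) = 50.9; c'Δl = 1.62; W sinα = -3.2
Slice 2: Δl = 2.8/cos4.3° = 2.808 m; N'_2 = 270·cos4.3° = 269.2; c'Δl = 2.53; W sinα = 20.2
Slice 3: Δl = 3.0/cos14.3° = 3.096 m; N'_3 = 520·cos14.3° = 503.9; c'Δl = 2.79; W sinα = 128.4
Slice 4: Δl = 1.8/cos23.0° = 1.955 m; N'_4 = 312·cos23.0° = 287.2; c'Δl = 1.76; W sinα = 121.9
Slice 5: Δl = 2.8/cos31.9° = 3.298 m; N'_5 = 421·cos31.9° = 357.4; c'Δl = 2.97; W sinα = 222.5
Slice 6: Δl = 3.1/cos44.7° = 4.361 m; N'_6 = 325·cos44.7° = 231.0; c'Δl = 3.93; W sinα = 228.6
Slice 7: Δl = 2.1/cos59.2° = 4.101 m; N'_7 = 85·cos59.2° = 43.5; c'Δl = 3.69; W sinα = 73.0
Σc'Δl = 19.3 kN/m; ΣN' = 1743.2 kN/m; ΣW sinα = 791.5 kN/m
Resisting = 19.3 + 1743.2·tan32.6° = 19.3 + 1114.8 = 1134.1 kN/m
FS = 1134.1 / 791.5 = 1.433

FS = 1.43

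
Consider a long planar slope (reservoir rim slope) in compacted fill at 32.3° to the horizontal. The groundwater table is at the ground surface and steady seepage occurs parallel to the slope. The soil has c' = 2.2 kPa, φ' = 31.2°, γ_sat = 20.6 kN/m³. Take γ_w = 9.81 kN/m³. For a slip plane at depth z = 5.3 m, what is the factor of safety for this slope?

FS = 0.55

With seepage parallel to the slope and the water table at the surface, the effective normal stress on the slip plane uses the buoyant unit weight γ' = γ_sat − γ_w while the driving shear stress uses γ_sat:
FS = [c' + γ' z cos²β tanφ'] / [γ_sat z sinβ cosβ]
γ' = 20.6 − 9.81 = 10.79 kN/m³
Numerator = 2.2 + 10.79·5.3·cos²32.3°·tan31.2° = 2.2 + 10.79·5.3·0.7145·0.6056 = 26.945 kPa
Denominator = 20.6·5.3·sin32.3°·cos32.3° = 20.6·5.3·0.5344·0.8453 = 49.313 kPa
FS = 26.945 / 49.313 = 0.546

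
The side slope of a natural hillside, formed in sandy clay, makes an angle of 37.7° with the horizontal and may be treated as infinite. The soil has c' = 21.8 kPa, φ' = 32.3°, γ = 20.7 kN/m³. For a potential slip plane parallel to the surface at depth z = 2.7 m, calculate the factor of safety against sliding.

For an infinite slope with a slip plane parallel to the surface (no pore pressure): FS = [c' + γz cos²β tanφ'] / [γz sinβ cosβ].
γz = 20.7·2.7 = 55.89 kN/m²
Numerator = 21.8 + 55.89·cos²37.7°·tan32.3° = 21.8 + 55.89·0.6260·0.6322 = 43.919 kPa
Denominator = 55.89·sin37.7°·cos37.7° = 55.89·0.6115·0.7912 = 27.043 kPa
FS = 43.919 / 27.043 = 1.624

FS = 1.62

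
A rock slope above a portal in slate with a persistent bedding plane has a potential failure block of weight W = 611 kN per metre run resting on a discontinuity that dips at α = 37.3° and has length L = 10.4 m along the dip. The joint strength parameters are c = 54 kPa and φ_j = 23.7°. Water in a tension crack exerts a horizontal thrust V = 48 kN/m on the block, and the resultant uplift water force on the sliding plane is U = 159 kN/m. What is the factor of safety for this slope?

FS = 1.70

Resolving the block weight along and normal to the plane and applying the Mohr–Coulomb strength on the joint:
N' = W cosα − U − V sinα = 611·cos37.3° − 159 − 48·sin37.3° = 297.9 kN/m
Driving force T = W sinα + V cosα = 611·sin37.3° + 48·cos37.3° = 408.4 kN/m
Resisting force R = c·L + N'·tanφ_j = 54·10.4 + 297.9·tan23.7° = 561.6 + 130.8 = 692.4 kN/m
FS = R / T = 692.4 / 408.4 = 1.695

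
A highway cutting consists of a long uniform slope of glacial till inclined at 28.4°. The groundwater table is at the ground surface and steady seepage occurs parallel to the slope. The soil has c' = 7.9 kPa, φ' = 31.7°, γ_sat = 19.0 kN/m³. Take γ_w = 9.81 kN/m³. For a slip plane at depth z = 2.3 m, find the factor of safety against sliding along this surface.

FS = 0.98

With seepage parallel to the slope and the water table at the surface, the effective normal stress on the slip plane uses the buoyant unit weight γ' = γ_sat − γ_w while the driving shear stress uses γ_sat:
FS = [c' + γ' z cos²β tanφ'] / [γ_sat z sinβ cosβ]
γ' = 19.0 − 9.81 = 9.19 kN/m³
Numerator = 7.9 + 9.19·2.3·cos²28.4°·tan31.7° = 7.9 + 9.19·2.3·0.7738·0.6176 = 18.001 kPa
Denominator = 19.0·2.3·sin28.4°·cos28.4° = 19.0·2.3·0.4756·0.8796 = 18.283 kPa
FS = 18.001 / 18.283 = 0.985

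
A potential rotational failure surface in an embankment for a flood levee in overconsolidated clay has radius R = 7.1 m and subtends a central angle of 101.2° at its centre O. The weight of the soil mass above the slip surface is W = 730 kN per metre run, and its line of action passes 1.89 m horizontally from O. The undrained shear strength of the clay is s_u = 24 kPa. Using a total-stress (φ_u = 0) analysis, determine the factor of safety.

Taking moments about the centre O, the resisting moment is provided by the undrained shear strength acting along the arc:
Arc length L_a = R·θ = 7.1·(101.2°·π/180) = 7.1·1.7663 = 12.54 m
M_R = s_u·L_a·R = 24·12.54·7.1 = 2136.9 kN·m/m
M_D = W·d = 730·1.89 = 1379.7 kN·m/m
FS = M_R / M_D = 2136.9 / 1379.7 = 1.549

FS = 1.55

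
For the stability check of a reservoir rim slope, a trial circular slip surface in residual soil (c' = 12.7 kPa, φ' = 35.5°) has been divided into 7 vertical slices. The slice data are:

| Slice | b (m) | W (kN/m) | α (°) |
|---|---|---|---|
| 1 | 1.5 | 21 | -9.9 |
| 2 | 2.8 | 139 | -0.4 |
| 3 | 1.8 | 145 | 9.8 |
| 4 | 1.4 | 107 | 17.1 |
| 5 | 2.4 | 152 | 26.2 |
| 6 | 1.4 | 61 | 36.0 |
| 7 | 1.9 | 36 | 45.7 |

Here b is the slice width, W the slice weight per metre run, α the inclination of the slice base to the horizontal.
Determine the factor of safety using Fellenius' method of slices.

FS = 3.47

Ordinary method of slices: FS = Σ[c'·Δl_i + (W_i cosα_i)·tanφ'] / Σ W_i sinα_i, with Δl_i = b_i / cosα_i.
Slice 1: Δl = 1.5/cos(-9.9°) = 1.523 m; N'_1 = 21·cos(-9.9°) = 20.7; c'Δl = 19.34; W sinα = -3.6
Slice 2: Δl = 2.8/cos(-0.4°) = 2.800 m; N'_2 = 139·cos(-0.4°) = 139.0; c'Δl = 35.56; W sinα = -1.0
Slice 3: Δl = 1.8/cos9.8° = 1.827 m; N'_3 = 145·cos9.8° = 142.9; c'Δl = 23.20; W sinα = 24.7
Slice 4: Δl = 1.4/cos17.1° = 1.465 m; N'_4 = 107·cos17.1° = 102.3; c'Δl = 18.60; W sinα = 31.5
Slice 5: Δl = 2.4/cos26.2° = 2.675 m; N'_5 = 152·cos26.2° = 136.4; c'Δl = 33.97; W sinα = 67.1
Slice 6: Δl = 1.4/cos36.0° = 1.730 m; N'_6 = 61·cos36.0° = 49.4; c'Δl = 21.98; W sinα = 35.9
Slice 7: Δl = 1.9/cos45.7° = 2.720 m; N'_7 = 36·cos45.7° = 25.1; c'Δl = 34.55; W sinα = 25.8
Σc'Δl = 187.2 kN/m; ΣN' = 615.7 kN/m; ΣW sinα = 180.3 kN/m
Resisting = 187.2 + 615.7·tan35.5° = 187.2 + 439.2 = 626.4 kN/m
FS = 626.4 / 180.3 = 3.474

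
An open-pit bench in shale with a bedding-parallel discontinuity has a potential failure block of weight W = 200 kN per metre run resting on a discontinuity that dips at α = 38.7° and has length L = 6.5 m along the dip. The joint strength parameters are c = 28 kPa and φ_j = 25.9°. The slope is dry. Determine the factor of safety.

Resolving the block weight along and normal to the plane and applying the Mohr–Coulomb strength on the joint:
N' = W cosα = 200·cos38.7° = 156.1 kN/m
Driving force T = W sinα = 200·sin38.7° = 125.0 kN/m
Resisting force R = c·L + N'·tanφ_j = 28·6.5 + 156.1·tan25.9° = 182.0 + 75.8 = 257.8 kN/m
FS = R / T = 257.8 / 125.0 = 2.062

FS = 2.06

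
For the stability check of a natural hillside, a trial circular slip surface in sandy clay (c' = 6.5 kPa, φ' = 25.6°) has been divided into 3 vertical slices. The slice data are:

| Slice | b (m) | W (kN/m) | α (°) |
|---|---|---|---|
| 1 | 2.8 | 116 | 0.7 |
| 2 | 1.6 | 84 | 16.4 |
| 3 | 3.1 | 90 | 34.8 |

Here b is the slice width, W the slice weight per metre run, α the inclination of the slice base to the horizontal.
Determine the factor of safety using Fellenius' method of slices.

FS = 2.39

Ordinary method of slices: FS = Σ[c'·Δl_i + (W_i cosα_i)·tanφ'] / Σ W_i sinα_i, with Δl_i = b_i / cosα_i.
Slice 1: Δl = 2.8/cos0.7° = 2.800 m; N'_1 = 116·cos0.7° = 116.0; c'Δl = 18.20; W sinα = 1.4
Slice 2: Δl = 1.6/cos16.4° = 1.668 m; N'_2 = 84·cos16.4° = 80.6; c'Δl = 10.84; W sinα = 23.7
Slice 3: Δl = 3.1/cos34.8° = 3.775 m; N'_3 = 90·cos34.8° = 73.9; c'Δl = 24.54; W sinα = 51.4
Σc'Δl = 53.6 kN/m; ΣN' = 270.5 kN/m; ΣW sinα = 76.5 kN/m
Resisting = 53.6 + 270.5·tan25.6° = 53.6 + 129.6 = 183.2 kN/m
FS = 183.2 / 76.5 = 2.394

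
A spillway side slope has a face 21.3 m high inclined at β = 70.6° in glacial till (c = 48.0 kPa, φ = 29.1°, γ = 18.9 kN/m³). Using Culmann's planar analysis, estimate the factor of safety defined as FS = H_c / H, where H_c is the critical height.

H_c = (4c/γ) · sinβ cosφ / [1 − cos(β − φ)]
    = (4·48.0/18.9) · sin70.6°·cos29.1° / [1 − cos41.5°]
    = 10.159 · 0.8242 / 0.2510 = 33.35 m
FS = H_c / H = 33.35 / 21.3 = 1.566

FS = 1.57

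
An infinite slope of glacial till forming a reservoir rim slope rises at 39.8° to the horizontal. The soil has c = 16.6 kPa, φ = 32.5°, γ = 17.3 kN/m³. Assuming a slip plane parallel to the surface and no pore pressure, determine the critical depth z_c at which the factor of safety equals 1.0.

Setting FS = 1.00 in FS = [c + γz cos²β tanφ] / [γz sinβ cosβ] and solving for z:
z = c / [γ cosβ (FS·sinβ − cosβ·tanφ)]
  = 16.6 / [17.3·cos39.8°·(1.00·sin39.8° − cos39.8°·tan32.5°)]
  = 16.6 / [17.3·0.7683·(1.00·0.6401 − 0.7683·0.6371)]
  = 16.6 / 2.0025 = 8.290 m

z_c = 8.29 m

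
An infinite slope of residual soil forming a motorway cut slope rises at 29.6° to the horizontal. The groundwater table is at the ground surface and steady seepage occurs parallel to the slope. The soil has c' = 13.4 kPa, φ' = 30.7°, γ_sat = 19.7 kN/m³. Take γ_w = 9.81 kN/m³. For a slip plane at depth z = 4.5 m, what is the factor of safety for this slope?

FS = 0.88

With seepage parallel to the slope and the water table at the surface, the effective normal stress on the slip plane uses the buoyant unit weight γ' = γ_sat − γ_w while the driving shear stress uses γ_sat:
FS = [c' + γ' z cos²β tanφ'] / [γ_sat z sinβ cosβ]
γ' = 19.7 − 9.81 = 9.89 kN/m³
Numerator = 13.4 + 9.89·4.5·cos²29.6°·tan30.7° = 13.4 + 9.89·4.5·0.7560·0.5938 = 33.378 kPa
Denominator = 19.7·4.5·sin29.6°·cos29.6° = 19.7·4.5·0.4939·0.8695 = 38.073 kPa
FS = 33.378 / 38.073 = 0.877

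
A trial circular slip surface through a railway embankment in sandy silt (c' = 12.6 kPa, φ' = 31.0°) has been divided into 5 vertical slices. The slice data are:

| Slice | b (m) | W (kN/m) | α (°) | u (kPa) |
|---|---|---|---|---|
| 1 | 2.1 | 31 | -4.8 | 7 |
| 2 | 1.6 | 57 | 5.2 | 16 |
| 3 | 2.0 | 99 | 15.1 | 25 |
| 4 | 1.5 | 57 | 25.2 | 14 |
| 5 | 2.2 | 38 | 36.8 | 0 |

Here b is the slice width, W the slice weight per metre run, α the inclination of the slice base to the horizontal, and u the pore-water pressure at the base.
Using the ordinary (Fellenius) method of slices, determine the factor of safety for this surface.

Ordinary method of slices: FS = Σ[c'·Δl_i + (W_i cosα_i − u_i·Δl_i)·tanφ'] / Σ W_i sinα_i, with Δl_i = b_i / cosα_i.
Slice 1: Δl = 2.1/cos(-4.8°) = 2.107 m; N'_1 = 31·cos(-4.8°) − 7·2.107 = 16.1; c'Δl = 26.55; W sinα = -2.6
Slice 2: Δl = 1.6/cos5.2° = 1.607 m; N'_2 = 57·cos5.2° − 16·1.607 = 31.1; c'Δl = 20.24; W sinα = 5.2
Slice 3: Δl = 2.0/cos15.1° = 2.072 m; N'_3 = 99·cos15.1° − 25·2.072 = 43.8; c'Δl = 26.10; W sinα = 25.8
Slice 4: Δl = 1.5/cos25.2° = 1.658 m; N'_4 = 57·cos25.2° − 14·1.658 = 28.4; c'Δl = 20.89; W sinα = 24.3
Slice 5: Δl = 2.2/cos36.8° = 2.747 m; N'_5 = 38·cos36.8° − 0·2.747 = 30.4; c'Δl = 34.62; W sinα = 22.8
Σc'Δl = 128.4 kN/m; ΣN' = 149.8 kN/m; ΣW sinα = 75.4 kN/m
Resisting = 128.4 + 149.8·tan31.0° = 128.4 + 90.0 = 218.4 kN/m
FS = 218.4 / 75.4 = 2.897

FS = 2.90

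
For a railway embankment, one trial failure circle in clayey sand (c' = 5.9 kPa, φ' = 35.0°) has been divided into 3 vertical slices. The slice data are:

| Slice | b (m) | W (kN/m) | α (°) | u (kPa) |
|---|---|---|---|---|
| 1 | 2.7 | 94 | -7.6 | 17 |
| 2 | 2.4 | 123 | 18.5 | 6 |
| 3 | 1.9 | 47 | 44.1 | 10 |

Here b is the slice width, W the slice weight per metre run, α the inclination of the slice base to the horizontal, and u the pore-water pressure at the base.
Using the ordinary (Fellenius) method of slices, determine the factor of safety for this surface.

FS = 2.62

Ordinary method of slices: FS = Σ[c'·Δl_i + (W_i cosα_i − u_i·Δl_i)·tanφ'] / Σ W_i sinα_i, with Δl_i = b_i / cosα_i.
Slice 1: Δl = 2.7/cos(-7.6°) = 2.724 m; N'_1 = 94·cos(-7.6°) − 17·2.724 = 46.9; c'Δl = 16.07; W sinα = -12.4
Slice 2: Δl = 2.4/cos18.5° = 2.531 m; N'_2 = 123·cos18.5° − 6·2.531 = 101.5; c'Δl = 14.93; W sinα = 39.0
Slice 3: Δl = 1.9/cos44.1° = 2.646 m; N'_3 = 47·cos44.1° − 10·2.646 = 7.3; c'Δl = 15.61; W sinα = 32.7
Σc'Δl = 46.6 kN/m; ΣN' = 155.6 kN/m; ΣW sinα = 59.3 kN/m
Resisting = 46.6 + 155.6·tan35.0° = 46.6 + 109.0 = 155.6 kN/m
FS = 155.6 / 59.3 = 2.623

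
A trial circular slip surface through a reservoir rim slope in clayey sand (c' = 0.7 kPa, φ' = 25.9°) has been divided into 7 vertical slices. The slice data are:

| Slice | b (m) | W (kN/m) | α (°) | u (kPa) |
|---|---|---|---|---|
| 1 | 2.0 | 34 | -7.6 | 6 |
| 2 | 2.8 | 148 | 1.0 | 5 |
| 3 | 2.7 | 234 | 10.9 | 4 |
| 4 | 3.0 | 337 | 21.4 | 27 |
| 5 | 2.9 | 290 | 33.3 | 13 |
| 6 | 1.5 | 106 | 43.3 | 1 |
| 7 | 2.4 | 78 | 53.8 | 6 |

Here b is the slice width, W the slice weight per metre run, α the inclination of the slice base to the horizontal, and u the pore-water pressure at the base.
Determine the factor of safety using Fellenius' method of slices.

FS = 0.98

Ordinary method of slices: FS = Σ[c'·Δl_i + (W_i cosα_i − u_i·Δl_i)·tanφ'] / Σ W_i sinα_i, with Δl_i = b_i / cosα_i.
Slice 1: Δl = 2.0/cos(-7.6°) = 2.018 m; N'_1 = 34·cos(-7.6°) − 6·2.018 = 21.6; c'Δl = 1.41; W sinα = -4.5
Slice 2: Δl = 2.8/cos1.0° = 2.800 m; N'_2 = 148·cos1.0° − 5·2.800 = 134.0; c'Δl = 1.96; W sinα = 2.6
Slice 3: Δl = 2.7/cos10.9° = 2.750 m; N'_3 = 234·cos10.9° − 4·2.750 = 218.8; c'Δl = 1.92; W sinα = 44.2
Slice 4: Δl = 3.0/cos21.4° = 3.222 m; N'_4 = 337·cos21.4° − 27·3.222 = 226.8; c'Δl = 2.26; W sinα = 123.0
Slice 5: Δl = 2.9/cos33.3° = 3.470 m; N'_5 = 290·cos33.3° − 13·3.470 = 197.3; c'Δl = 2.43; W sinα = 159.2
Slice 6: Δl = 1.5/cos43.3° = 2.061 m; N'_6 = 106·cos43.3° − 1·2.061 = 75.1; c'Δl = 1.44; W sinα = 72.7
Slice 7: Δl = 2.4/cos53.8° = 4.064 m; N'_7 = 78·cos53.8° − 6·4.064 = 21.7; c'Δl = 2.84; W sinα = 62.9
Σc'Δl = 14.3 kN/m; ΣN' = 895.2 kN/m; ΣW sinα = 460.2 kN/m
Resisting = 14.3 + 895.2·tan25.9° = 14.3 + 434.7 = 448.9 kN/m
FS = 448.9 / 460.2 = 0.976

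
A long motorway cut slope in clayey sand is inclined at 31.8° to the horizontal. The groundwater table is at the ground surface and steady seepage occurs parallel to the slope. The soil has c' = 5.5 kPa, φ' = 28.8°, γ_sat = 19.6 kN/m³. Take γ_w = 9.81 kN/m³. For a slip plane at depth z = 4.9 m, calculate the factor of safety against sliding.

With seepage parallel to the slope and the water table at the surface, the effective normal stress on the slip plane uses the buoyant unit weight γ' = γ_sat − γ_w while the driving shear stress uses γ_sat:
FS = [c' + γ' z cos²β tanφ'] / [γ_sat z sinβ cosβ]
γ' = 19.6 − 9.81 = 9.79 kN/m³
Numerator = 5.5 + 9.79·4.9·cos²31.8°·tan28.8° = 5.5 + 9.79·4.9·0.7223·0.5498 = 24.549 kPa
Denominator = 19.6·4.9·sin31.8°·cos31.8° = 19.6·4.9·0.5270·0.8499 = 43.012 kPa
FS = 24.549 / 43.012 = 0.571

FS = 0.57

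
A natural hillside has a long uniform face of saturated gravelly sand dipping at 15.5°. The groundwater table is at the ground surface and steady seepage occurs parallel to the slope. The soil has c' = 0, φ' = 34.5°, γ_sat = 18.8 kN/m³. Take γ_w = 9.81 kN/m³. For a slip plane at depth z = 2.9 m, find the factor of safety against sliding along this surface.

FS = 1.19

With seepage parallel to the slope and the water table at the surface, the effective normal stress on the slip plane uses the buoyant unit weight γ' = γ_sat − γ_w while the driving shear stress uses γ_sat:
FS = [c' + γ' z cos²β tanφ'] / [γ_sat z sinβ cosβ]
(For c' = 0 this reduces to FS = (γ'/γ_sat)·tanφ'/tanβ.)
γ' = 18.8 − 9.81 = 8.99 kN/m³
Numerator = 0.0 + 8.99·2.9·cos²15.5°·tan34.5° = 0.0 + 8.99·2.9·0.9286·0.6873 = 16.638 kPa
Denominator = 18.8·2.9·sin15.5°·cos15.5° = 18.8·2.9·0.2672·0.9636 = 14.040 kPa
FS = 16.638 / 14.040 = 1.185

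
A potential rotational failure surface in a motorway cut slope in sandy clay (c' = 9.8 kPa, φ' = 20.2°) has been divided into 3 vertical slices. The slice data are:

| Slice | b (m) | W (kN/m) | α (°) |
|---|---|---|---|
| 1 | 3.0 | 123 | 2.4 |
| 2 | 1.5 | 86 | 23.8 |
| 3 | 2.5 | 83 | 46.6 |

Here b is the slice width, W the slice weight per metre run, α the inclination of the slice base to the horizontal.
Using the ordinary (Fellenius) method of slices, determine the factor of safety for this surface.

FS = 1.76

Ordinary method of slices: FS = Σ[c'·Δl_i + (W_i cosα_i)·tanφ'] / Σ W_i sinα_i, with Δl_i = b_i / cosα_i.
Slice 1: Δl = 3.0/cos2.4° = 3.003 m; N'_1 = 123·cos2.4° = 122.9; c'Δl = 29.43; W sinα = 5.2
Slice 2: Δl = 1.5/cos23.8° = 1.639 m; N'_2 = 86·cos23.8° = 78.7; c'Δl = 16.07; W sinα = 34.7
Slice 3: Δl = 2.5/cos46.6° = 3.639 m; N'_3 = 83·cos46.6° = 57.0; c'Δl = 35.66; W sinα = 60.3
Σc'Δl = 81.1 kN/m; ΣN' = 258.6 kN/m; ΣW sinα = 100.2 kN/m
Resisting = 81.1 + 258.6·tan20.2° = 81.1 + 95.1 = 176.3 kN/m
FS = 176.3 / 100.2 = 1.760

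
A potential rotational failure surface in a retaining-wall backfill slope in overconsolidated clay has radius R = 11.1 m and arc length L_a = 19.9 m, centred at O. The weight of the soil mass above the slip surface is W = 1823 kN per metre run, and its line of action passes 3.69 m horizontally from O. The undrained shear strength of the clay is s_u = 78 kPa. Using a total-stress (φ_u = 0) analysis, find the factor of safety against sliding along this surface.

FS = 2.56

Taking moments about the centre O, the resisting moment is provided by the undrained shear strength acting along the arc:
M_R = s_u·L_a·R = 78·19.90·11.1 = 17229.4 kN·m/m
M_D = W·d = 1823·3.69 = 6726.9 kN·m/m
FS = M_R / M_D = 17229.4 / 6726.9 = 2.561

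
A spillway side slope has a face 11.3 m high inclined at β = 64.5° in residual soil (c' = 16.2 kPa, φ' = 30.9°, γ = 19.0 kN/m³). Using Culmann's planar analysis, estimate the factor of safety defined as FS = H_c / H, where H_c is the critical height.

H_c = (4c'/γ) · sinβ cosφ' / [1 − cos(β − φ')]
    = (4·16.2/19.0) · sin64.5°·cos30.9° / [1 − cos33.6°]
    = 3.411 · 0.7745 / 0.1671 = 15.81 m
FS = H_c / H = 15.81 / 11.3 = 1.399

FS = 1.40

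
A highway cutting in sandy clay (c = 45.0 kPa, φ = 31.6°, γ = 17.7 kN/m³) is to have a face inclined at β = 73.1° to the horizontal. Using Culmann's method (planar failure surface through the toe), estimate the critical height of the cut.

Culmann's analysis gives the critical failure plane at α_cr = (β + φ)/2 = (73.1 + 31.6)/2 = 52.3°, and the critical height
H_c = (4c/γ) · sinβ cosφ / [1 − cos(β − φ)]
    = (4·45.0/17.7) · sin73.1°·cos31.6° / [1 − cos(41.5°)]
    = 10.169 · 0.9568·0.8517 / [1 − 0.7490]
    = 10.169 · 0.8149 / 0.2510
    = 33.01 m

H_c = 33.01 m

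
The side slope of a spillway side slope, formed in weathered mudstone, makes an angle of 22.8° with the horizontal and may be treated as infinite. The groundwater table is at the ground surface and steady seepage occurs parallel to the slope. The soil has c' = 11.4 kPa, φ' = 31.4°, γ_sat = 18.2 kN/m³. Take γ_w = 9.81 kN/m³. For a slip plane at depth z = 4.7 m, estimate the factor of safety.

FS = 1.04

With seepage parallel to the slope and the water table at the surface, the effective normal stress on the slip plane uses the buoyant unit weight γ' = γ_sat − γ_w while the driving shear stress uses γ_sat:
FS = [c' + γ' z cos²β tanφ'] / [γ_sat z sinβ cosβ]
γ' = 18.2 − 9.81 = 8.39 kN/m³
Numerator = 11.4 + 8.39·4.7·cos²22.8°·tan31.4° = 11.4 + 8.39·4.7·0.8498·0.6104 = 31.855 kPa
Denominator = 18.2·4.7·sin22.8°·cos22.8° = 18.2·4.7·0.3875·0.9219 = 30.558 kPa
FS = 31.855 / 30.558 = 1.042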